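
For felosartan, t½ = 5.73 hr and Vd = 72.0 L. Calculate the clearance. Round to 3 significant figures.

k = ln 2 / t½ = ln 2 / 5.73 = 0.1210 hr⁻¹
CL = k · V = 0.1210 × 72.0 ≈ 8.71 L/hr

8.71 L/hr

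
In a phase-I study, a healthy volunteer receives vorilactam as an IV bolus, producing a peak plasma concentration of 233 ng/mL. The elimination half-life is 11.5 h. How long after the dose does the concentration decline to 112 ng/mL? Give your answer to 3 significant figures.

k = ln 2 / 11.5 = 0.06027 h⁻¹
C(t) = C₀ e^(−kt)  ⇒  t = ln(C₀/C) / k
t = ln(233/112) / 0.06027 = 0.7325 / 0.06027 ≈ 12.2 hours

12.2 hours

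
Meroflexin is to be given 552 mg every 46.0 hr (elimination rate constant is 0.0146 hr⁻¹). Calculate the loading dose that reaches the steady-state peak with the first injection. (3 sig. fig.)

Accumulation ratio R = 1 / (1 − e^(−kτ)) = 1 / (1 − e^(−0.01460×46.0)) = 1 / (1 − 0.5109) = 2.045
Loading dose = maintenance dose × R = 552 × 2.045 ≈ 1130 mg

1130 mg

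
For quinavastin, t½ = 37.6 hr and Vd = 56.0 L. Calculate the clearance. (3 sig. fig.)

1.03 L/hr

k = ln 2 / t½ = ln 2 / 37.6 = 0.01843 hr⁻¹
CL = k · V = 0.01843 × 56.0 ≈ 1.03 L/hr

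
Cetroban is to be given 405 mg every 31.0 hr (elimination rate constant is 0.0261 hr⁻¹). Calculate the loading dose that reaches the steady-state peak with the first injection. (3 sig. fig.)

Accumulation ratio R = 1 / (1 − e^(−kτ)) = 1 / (1 − e^(−0.02610×31.0)) = 1 / (1 − 0.4453) = 1.803
Loading dose = maintenance dose × R = 405 × 1.803 ≈ 730 mg

730 mg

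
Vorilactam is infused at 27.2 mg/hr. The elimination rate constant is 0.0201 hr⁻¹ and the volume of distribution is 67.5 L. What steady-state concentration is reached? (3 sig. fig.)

CL = k · V = 0.0201 × 67.5 = 1.357 L/hr
Css = rate / CL = 27.2 / 1.357 ≈ 20.0 mg/L

20.0 mg/L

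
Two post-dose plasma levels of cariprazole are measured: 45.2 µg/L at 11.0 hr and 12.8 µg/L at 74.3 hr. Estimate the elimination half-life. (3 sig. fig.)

34.8 hours

k = ln(C₁/C₂) / (t₂ − t₁) = ln(45.2/12.8) / (74.3 − 11.0)
  = 1.262 / 63.30 = 0.01993 hr⁻¹
t½ = ln 2 / k = ln 2 / 0.01993 ≈ 34.8 hours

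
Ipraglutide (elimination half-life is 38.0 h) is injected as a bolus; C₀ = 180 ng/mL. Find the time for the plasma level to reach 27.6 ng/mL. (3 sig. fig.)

k = ln 2 / 38.0 = 0.01824 h⁻¹
C(t) = C₀ e^(−kt)  ⇒  t = ln(C₀/C) / k
t = ln(180/27.6) / 0.01824 = 1.875 / 0.01824 ≈ 103 hours

103 hours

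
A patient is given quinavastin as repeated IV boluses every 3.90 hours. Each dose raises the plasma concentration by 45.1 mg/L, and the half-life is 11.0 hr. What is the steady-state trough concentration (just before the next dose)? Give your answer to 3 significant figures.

k = ln 2 / 11.0 = 0.06301 hr⁻¹
Fraction remaining after one interval: e^(−kτ) = e^(−0.06301 × 3.90) = 0.7821
R = 1 / (1 − 0.7821) = 4.590
Css,max = 45.1 × 4.590 = 207.0 mg/L
Css,min = Css,max × e^(−kτ) = 207.0 × 0.7821 ≈ 162 mg/L

162 mg/L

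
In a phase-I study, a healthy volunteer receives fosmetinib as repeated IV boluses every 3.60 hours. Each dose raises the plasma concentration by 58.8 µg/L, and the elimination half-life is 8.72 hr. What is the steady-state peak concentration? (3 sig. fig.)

236 µg/L

k = ln 2 / 8.72 = 0.07949 hr⁻¹
Fraction remaining after one interval: e^(−kτ) = e^(−0.07949 × 3.60) = 0.7511
R = 1 / (1 − 0.7511) = 4.018
Css,max = 58.8 × 4.018 ≈ 236 µg/L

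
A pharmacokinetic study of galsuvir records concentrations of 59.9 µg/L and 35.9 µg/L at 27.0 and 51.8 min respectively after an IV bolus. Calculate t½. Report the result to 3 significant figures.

33.6 minutes

k = ln(C₁/C₂) / (t₂ − t₁) = ln(59.9/35.9) / (51.8 − 27.0)
  = 0.5119 / 24.80 = 0.02064 min⁻¹
t½ = ln 2 / k = ln 2 / 0.02064 ≈ 33.6 minutes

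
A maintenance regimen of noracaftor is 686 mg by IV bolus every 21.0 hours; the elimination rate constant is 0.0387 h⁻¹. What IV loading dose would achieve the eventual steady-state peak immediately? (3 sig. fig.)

1230 mg

Accumulation ratio R = 1 / (1 − e^(−kτ)) = 1 / (1 − e^(−0.03870×21.0)) = 1 / (1 − 0.4437) = 1.797
Loading dose = maintenance dose × R = 686 × 1.797 ≈ 1230 mg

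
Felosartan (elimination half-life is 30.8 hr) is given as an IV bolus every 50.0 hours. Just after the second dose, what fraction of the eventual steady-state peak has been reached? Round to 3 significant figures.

0.895

k = ln 2 / 30.8 = 0.02250 hr⁻¹
f_n = 1 − e^(−nkτ) = 1 − e^(−2 × 0.02250 × 50.0) = 1 − e^(−2.250) = 1 − 0.1053 ≈ 0.895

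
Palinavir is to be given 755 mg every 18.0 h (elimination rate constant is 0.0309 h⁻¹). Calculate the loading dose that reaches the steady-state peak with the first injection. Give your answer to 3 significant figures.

Accumulation ratio R = 1 / (1 − e^(−kτ)) = 1 / (1 − e^(−0.03090×18.0)) = 1 / (1 − 0.5734) = 2.344
Loading dose = maintenance dose × R = 755 × 2.344 ≈ 1770 mg

1770 mg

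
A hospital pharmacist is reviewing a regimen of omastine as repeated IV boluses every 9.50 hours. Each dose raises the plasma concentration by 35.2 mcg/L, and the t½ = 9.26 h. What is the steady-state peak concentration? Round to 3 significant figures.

69.2 mcg/L

k = ln 2 / 9.26 = 0.07485 h⁻¹
Fraction remaining after one interval: e^(−kτ) = e^(−0.07485 × 9.50) = 0.4911
R = 1 / (1 − 0.4911) = 1.965
Css,max = 35.2 × 1.965 ≈ 69.2 mcg/L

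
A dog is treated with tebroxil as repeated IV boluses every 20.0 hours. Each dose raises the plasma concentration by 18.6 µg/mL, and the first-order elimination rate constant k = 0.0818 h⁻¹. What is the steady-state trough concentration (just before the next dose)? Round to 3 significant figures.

Fraction remaining after one interval: e^(−kτ) = e^(−0.08180 × 20.0) = 0.1948
R = 1 / (1 − 0.1948) = 1.242
Css,max = 18.6 × 1.242 = 23.10 µg/mL
Css,min = Css,max × e^(−kτ) = 23.10 × 0.1948 ≈ 4.50 µg/mL

4.50 µg/mL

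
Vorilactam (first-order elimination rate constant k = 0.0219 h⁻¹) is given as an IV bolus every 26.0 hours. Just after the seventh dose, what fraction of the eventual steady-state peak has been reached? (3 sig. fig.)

f_n = 1 − e^(−nkτ) = 1 − e^(−7 × 0.02190 × 26.0) = 1 − e^(−3.986) = 1 − 0.01858 ≈ 0.981

0.981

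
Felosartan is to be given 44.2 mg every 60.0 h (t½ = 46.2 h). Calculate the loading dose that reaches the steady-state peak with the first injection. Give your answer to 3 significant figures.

74.5 mg

k = ln 2 / 46.2 = 0.01500 h⁻¹
Accumulation ratio R = 1 / (1 − e^(−kτ)) = 1 / (1 − e^(−0.01500×60.0)) = 1 / (1 − 0.4065) = 1.685
Loading dose = maintenance dose × R = 44.2 × 1.685 ≈ 74.5 mg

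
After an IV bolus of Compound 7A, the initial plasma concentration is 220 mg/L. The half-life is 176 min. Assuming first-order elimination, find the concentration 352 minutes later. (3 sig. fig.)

55.0 mg/L

k = ln 2 / 176 = 0.003938 min⁻¹
352 min is 2.000 half-lives, so C = 220 × (1/2)^2.000 = 220 × 0.2500 ≈ 55.0 mg/L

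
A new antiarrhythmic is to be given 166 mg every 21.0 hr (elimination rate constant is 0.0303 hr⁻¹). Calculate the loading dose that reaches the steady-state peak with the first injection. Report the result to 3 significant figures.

353 mg

Accumulation ratio R = 1 / (1 − e^(−kτ)) = 1 / (1 − e^(−0.03030×21.0)) = 1 / (1 − 0.5292) = 2.124
Loading dose = maintenance dose × R = 166 × 2.124 ≈ 353 mg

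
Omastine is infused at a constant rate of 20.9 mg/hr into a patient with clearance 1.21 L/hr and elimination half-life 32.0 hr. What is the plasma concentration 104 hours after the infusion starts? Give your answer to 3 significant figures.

Css = rate / CL = 20.9 / 1.21 = 17.27 µg/mL
k = ln 2 / 32.0 = 0.02166 hr⁻¹
C(t) = Css (1 − e^(−kt)) = 17.27 × (1 − e^(−2.253)) = 17.27 × 0.8949 ≈ 15.5 µg/mL

15.5 µg/mL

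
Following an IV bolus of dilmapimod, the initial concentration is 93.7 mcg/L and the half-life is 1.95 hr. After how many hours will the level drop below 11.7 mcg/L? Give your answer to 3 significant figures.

k = ln 2 / 1.95 = 0.3555 hr⁻¹
C(t) = C₀ e^(−kt)  ⇒  t = ln(C₀/C) / k
t = ln(93.7/11.7) / 0.3555 = 2.081 / 0.3555 ≈ 5.85 hours

5.85 hours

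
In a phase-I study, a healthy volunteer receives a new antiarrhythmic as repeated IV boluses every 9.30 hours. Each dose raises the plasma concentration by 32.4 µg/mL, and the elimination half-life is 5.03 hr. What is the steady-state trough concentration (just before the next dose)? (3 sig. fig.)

12.5 µg/mL

k = ln 2 / 5.03 = 0.1378 hr⁻¹
Fraction remaining after one interval: e^(−kτ) = e^(−0.1378 × 9.30) = 0.2776
R = 1 / (1 − 0.2776) = 1.384
Css,max = 32.4 × 1.384 = 44.85 µg/mL
Css,min = Css,max × e^(−kτ) = 44.85 × 0.2776 ≈ 12.5 µg/mL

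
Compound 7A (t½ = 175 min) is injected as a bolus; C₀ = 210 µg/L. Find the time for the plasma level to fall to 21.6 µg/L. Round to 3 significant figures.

k = ln 2 / 175 = 0.003961 min⁻¹
C(t) = C₀ e^(−kt)  ⇒  t = ln(C₀/C) / k
t = ln(210/21.6) / 0.003961 = 2.274 / 0.003961 ≈ 574 minutes

574 minutes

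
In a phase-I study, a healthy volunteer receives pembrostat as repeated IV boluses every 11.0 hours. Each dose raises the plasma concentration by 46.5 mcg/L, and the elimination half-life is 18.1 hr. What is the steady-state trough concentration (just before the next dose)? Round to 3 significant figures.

88.8 mcg/L

k = ln 2 / 18.1 = 0.03830 hr⁻¹
Fraction remaining after one interval: e^(−kτ) = e^(−0.03830 × 11.0) = 0.6562
R = 1 / (1 − 0.6562) = 2.909
Css,max = 46.5 × 2.909 = 135.3 mcg/L
Css,min = Css,max × e^(−kτ) = 135.3 × 0.6562 ≈ 88.8 mcg/L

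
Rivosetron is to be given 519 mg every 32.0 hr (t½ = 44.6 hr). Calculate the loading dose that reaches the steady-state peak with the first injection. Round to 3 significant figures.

k = ln 2 / 44.6 = 0.01554 hr⁻¹
Accumulation ratio R = 1 / (1 − e^(−kτ)) = 1 / (1 − e^(−0.01554×32.0)) = 1 / (1 − 0.6082) = 2.552
Loading dose = maintenance dose × R = 519 × 2.552 ≈ 1320 mg

1320 mg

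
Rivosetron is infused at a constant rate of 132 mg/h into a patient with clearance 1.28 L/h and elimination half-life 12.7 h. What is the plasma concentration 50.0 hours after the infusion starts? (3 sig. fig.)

Css = rate / CL = 132 / 1.28 = 103.1 mg/L
k = ln 2 / 12.7 = 0.05458 h⁻¹
C(t) = Css (1 − e^(−kt)) = 103.1 × (1 − e^(−2.729)) = 103.1 × 0.9347 ≈ 96.4 mg/L

96.4 mg/L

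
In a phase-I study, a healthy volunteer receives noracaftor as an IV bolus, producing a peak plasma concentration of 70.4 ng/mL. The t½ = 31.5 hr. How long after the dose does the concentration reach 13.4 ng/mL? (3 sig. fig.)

75.4 hours

k = ln 2 / 31.5 = 0.02200 hr⁻¹
C(t) = C₀ e^(−kt)  ⇒  t = ln(C₀/C) / k
t = ln(70.4/13.4) / 0.02200 = 1.659 / 0.02200 ≈ 75.4 hours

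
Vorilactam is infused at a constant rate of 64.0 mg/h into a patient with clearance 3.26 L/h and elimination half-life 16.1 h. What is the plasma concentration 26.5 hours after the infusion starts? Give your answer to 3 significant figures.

Css = rate / CL = 64.0 / 3.26 = 19.63 µg/mL
k = ln 2 / 16.1 = 0.04305 h⁻¹
C(t) = Css (1 − e^(−kt)) = 19.63 × (1 − e^(−1.141)) = 19.63 × 0.6805 ≈ 13.4 µg/mL

13.4 µg/mL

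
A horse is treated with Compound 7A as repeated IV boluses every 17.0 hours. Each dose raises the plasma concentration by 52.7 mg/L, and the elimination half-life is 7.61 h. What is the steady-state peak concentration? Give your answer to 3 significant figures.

66.9 mg/L

k = ln 2 / 7.61 = 0.09108 h⁻¹
Fraction remaining after one interval: e^(−kτ) = e^(−0.09108 × 17.0) = 0.2126
R = 1 / (1 − 0.2126) = 1.270
Css,max = 52.7 × 1.270 ≈ 66.9 mg/L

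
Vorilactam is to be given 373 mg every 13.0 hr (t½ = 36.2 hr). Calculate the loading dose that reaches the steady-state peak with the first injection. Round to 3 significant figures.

k = ln 2 / 36.2 = 0.01915 hr⁻¹
Accumulation ratio R = 1 / (1 − e^(−kτ)) = 1 / (1 − e^(−0.01915×13.0)) = 1 / (1 − 0.7796) = 4.538
Loading dose = maintenance dose × R = 373 × 4.538 ≈ 1690 mg

1690 mg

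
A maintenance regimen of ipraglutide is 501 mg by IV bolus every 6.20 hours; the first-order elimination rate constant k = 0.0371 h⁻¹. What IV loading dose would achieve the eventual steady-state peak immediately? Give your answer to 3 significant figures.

2440 mg

Accumulation ratio R = 1 / (1 − e^(−kτ)) = 1 / (1 − e^(−0.03710×6.20)) = 1 / (1 − 0.7945) = 4.867
Loading dose = maintenance dose × R = 501 × 4.867 ≈ 2440 mg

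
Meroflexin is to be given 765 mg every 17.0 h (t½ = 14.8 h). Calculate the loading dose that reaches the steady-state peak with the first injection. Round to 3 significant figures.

1390 mg

k = ln 2 / 14.8 = 0.04683 h⁻¹
Accumulation ratio R = 1 / (1 − e^(−kτ)) = 1 / (1 − e^(−0.04683×17.0)) = 1 / (1 − 0.4510) = 1.822
Loading dose = maintenance dose × R = 765 × 1.822 ≈ 1390 mg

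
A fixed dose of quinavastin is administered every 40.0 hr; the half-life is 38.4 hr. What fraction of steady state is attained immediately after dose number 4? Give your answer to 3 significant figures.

k = ln 2 / 38.4 = 0.01805 hr⁻¹
f_n = 1 − e^(−nkτ) = 1 − e^(−4 × 0.01805 × 40.0) = 1 − e^(−2.888) = 1 − 0.05568 ≈ 0.944

0.944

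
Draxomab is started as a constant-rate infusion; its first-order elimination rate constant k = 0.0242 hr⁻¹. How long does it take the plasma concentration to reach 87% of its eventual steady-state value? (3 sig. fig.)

84.3 hours

f = 1 − e^(−kt)  ⇒  t = −ln(1 − f) / k
t = −ln(1 − 0.87) / 0.02420 = 2.040 / 0.02420 ≈ 84.3 hours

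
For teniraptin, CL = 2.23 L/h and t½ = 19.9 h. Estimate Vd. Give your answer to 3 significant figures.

64.0 L

k = ln 2 / t½ = ln 2 / 19.9 = 0.03483 h⁻¹
V = CL / k = 2.23 / 0.03483 ≈ 64.0 L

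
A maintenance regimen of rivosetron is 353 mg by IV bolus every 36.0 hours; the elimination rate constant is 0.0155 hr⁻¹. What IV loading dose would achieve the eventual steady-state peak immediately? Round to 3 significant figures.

825 mg

Accumulation ratio R = 1 / (1 − e^(−kτ)) = 1 / (1 − e^(−0.01550×36.0)) = 1 / (1 − 0.5724) = 2.338
Loading dose = maintenance dose × R = 353 × 2.338 ≈ 825 mg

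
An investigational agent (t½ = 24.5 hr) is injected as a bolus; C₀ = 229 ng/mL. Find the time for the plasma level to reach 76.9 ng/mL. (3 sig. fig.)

k = ln 2 / 24.5 = 0.02829 hr⁻¹
C(t) = C₀ e^(−kt)  ⇒  t = ln(C₀/C) / k
t = ln(229/76.9) / 0.02829 = 1.091 / 0.02829 ≈ 38.6 hours

38.6 hours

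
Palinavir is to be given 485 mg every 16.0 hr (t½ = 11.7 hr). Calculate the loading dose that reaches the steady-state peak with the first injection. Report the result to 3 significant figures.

k = ln 2 / 11.7 = 0.05924 hr⁻¹
Accumulation ratio R = 1 / (1 − e^(−kτ)) = 1 / (1 − e^(−0.05924×16.0)) = 1 / (1 − 0.3876) = 1.633
Loading dose = maintenance dose × R = 485 × 1.633 ≈ 792 mg

792 mg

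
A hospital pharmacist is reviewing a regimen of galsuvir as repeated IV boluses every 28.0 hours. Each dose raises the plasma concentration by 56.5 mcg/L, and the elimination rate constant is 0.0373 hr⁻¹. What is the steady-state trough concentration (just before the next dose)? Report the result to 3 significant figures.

Fraction remaining after one interval: e^(−kτ) = e^(−0.03730 × 28.0) = 0.3519
R = 1 / (1 − 0.3519) = 1.543
Css,max = 56.5 × 1.543 = 87.18 mcg/L
Css,min = Css,max × e^(−kτ) = 87.18 × 0.3519 ≈ 30.7 mcg/L

30.7 mcg/L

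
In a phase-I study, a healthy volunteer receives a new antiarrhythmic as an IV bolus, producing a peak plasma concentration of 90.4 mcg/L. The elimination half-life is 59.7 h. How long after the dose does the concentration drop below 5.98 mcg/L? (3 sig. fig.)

234 hours

k = ln 2 / 59.7 = 0.01161 h⁻¹
C(t) = C₀ e^(−kt)  ⇒  t = ln(C₀/C) / k
t = ln(90.4/5.98) / 0.01161 = 2.716 / 0.01161 ≈ 234 hours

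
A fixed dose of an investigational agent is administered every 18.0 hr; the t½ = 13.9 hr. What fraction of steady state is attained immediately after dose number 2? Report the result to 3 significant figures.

0.834

k = ln 2 / 13.9 = 0.04987 hr⁻¹
f_n = 1 − e^(−nkτ) = 1 − e^(−2 × 0.04987 × 18.0) = 1 − e^(−1.795) = 1 − 0.1661 ≈ 0.834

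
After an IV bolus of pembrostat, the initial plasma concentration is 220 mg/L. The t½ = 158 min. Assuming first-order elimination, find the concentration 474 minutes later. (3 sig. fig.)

27.5 mg/L

k = ln 2 / 158 = 0.004387 min⁻¹
474 min is 3.000 half-lives, so C = 220 × (1/2)^3.000 = 220 × 0.1250 ≈ 27.5 mg/L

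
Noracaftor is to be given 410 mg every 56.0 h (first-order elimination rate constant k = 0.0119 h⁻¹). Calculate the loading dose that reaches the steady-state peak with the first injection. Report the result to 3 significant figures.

843 mg

Accumulation ratio R = 1 / (1 − e^(−kτ)) = 1 / (1 − e^(−0.01190×56.0)) = 1 / (1 − 0.5136) = 2.056
Loading dose = maintenance dose × R = 410 × 2.056 ≈ 843 mg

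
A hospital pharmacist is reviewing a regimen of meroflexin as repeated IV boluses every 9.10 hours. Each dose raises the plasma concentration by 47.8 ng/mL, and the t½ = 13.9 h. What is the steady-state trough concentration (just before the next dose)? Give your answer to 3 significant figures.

83.2 ng/mL

k = ln 2 / 13.9 = 0.04987 h⁻¹
Fraction remaining after one interval: e^(−kτ) = e^(−0.04987 × 9.10) = 0.6352
R = 1 / (1 − 0.6352) = 2.741
Css,max = 47.8 × 2.741 = 131.0 ng/mL
Css,min = Css,max × e^(−kτ) = 131.0 × 0.6352 ≈ 83.2 ng/mL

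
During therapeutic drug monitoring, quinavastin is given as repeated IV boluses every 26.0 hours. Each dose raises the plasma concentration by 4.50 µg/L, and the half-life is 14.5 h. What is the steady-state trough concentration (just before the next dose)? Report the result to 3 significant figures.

1.83 µg/L

k = ln 2 / 14.5 = 0.04780 h⁻¹
Fraction remaining after one interval: e^(−kτ) = e^(−0.04780 × 26.0) = 0.2886
R = 1 / (1 − 0.2886) = 1.406
Css,max = 4.50 × 1.406 = 6.325 µg/L
Css,min = Css,max × e^(−kτ) = 6.325 × 0.2886 ≈ 1.83 µg/L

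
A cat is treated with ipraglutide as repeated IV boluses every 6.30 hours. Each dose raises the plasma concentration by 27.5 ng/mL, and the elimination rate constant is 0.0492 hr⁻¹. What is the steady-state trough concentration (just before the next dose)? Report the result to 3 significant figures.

Fraction remaining after one interval: e^(−kτ) = e^(−0.04920 × 6.30) = 0.7335
R = 1 / (1 − 0.7335) = 3.752
Css,max = 27.5 × 3.752 = 103.2 ng/mL
Css,min = Css,max × e^(−kτ) = 103.2 × 0.7335 ≈ 75.7 ng/mL

75.7 ng/mL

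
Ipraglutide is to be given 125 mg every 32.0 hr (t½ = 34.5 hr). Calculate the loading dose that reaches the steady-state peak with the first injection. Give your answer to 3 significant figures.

264 mg

k = ln 2 / 34.5 = 0.02009 hr⁻¹
Accumulation ratio R = 1 / (1 − e^(−kτ)) = 1 / (1 − e^(−0.02009×32.0)) = 1 / (1 − 0.5258) = 2.109
Loading dose = maintenance dose × R = 125 × 2.109 ≈ 264 mg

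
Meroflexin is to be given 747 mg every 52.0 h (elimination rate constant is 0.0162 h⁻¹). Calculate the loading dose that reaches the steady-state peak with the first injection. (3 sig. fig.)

1310 mg

Accumulation ratio R = 1 / (1 − e^(−kτ)) = 1 / (1 − e^(−0.01620×52.0)) = 1 / (1 − 0.4307) = 1.756
Loading dose = maintenance dose × R = 747 × 1.756 ≈ 1310 mg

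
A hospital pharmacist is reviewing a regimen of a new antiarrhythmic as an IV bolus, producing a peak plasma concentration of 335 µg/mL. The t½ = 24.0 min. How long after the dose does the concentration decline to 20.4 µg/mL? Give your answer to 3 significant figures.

96.9 minutes

k = ln 2 / 24.0 = 0.02888 min⁻¹
C(t) = C₀ e^(−kt)  ⇒  t = ln(C₀/C) / k
t = ln(335/20.4) / 0.02888 = 2.799 / 0.02888 ≈ 96.9 minutes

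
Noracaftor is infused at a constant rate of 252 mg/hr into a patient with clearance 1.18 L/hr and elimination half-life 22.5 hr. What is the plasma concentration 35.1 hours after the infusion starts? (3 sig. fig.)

Css = rate / CL = 252 / 1.18 = 213.6 mg/L
k = ln 2 / 22.5 = 0.03081 hr⁻¹
C(t) = Css (1 − e^(−kt)) = 213.6 × (1 − e^(−1.081)) = 213.6 × 0.6608 ≈ 141 mg/L

141 mg/L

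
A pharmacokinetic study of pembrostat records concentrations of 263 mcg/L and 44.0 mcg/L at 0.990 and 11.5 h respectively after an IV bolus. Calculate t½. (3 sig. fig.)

4.07 hours

k = ln(C₁/C₂) / (t₂ − t₁) = ln(263/44.0) / (11.5 − 0.990)
  = 1.788 / 10.51 = 0.1701 h⁻¹
t½ = ln 2 / k = ln 2 / 0.1701 ≈ 4.07 hours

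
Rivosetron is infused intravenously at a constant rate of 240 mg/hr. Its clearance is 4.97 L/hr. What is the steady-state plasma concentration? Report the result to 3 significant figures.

Css = infusion rate / CL = 240 / 4.97 ≈ 48.3 mg/L

48.3 mg/L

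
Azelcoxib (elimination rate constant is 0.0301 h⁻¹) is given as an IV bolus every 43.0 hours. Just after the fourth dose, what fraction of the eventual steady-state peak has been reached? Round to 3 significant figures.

f_n = 1 − e^(−nkτ) = 1 − e^(−4 × 0.03010 × 43.0) = 1 − e^(−5.177) = 1 − 0.005644 ≈ 0.994

0.994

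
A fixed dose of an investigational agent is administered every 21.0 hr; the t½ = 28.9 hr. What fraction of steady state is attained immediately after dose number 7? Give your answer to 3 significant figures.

k = ln 2 / 28.9 = 0.02398 hr⁻¹
f_n = 1 − e^(−nkτ) = 1 − e^(−7 × 0.02398 × 21.0) = 1 − e^(−3.526) = 1 − 0.02943 ≈ 0.971

0.971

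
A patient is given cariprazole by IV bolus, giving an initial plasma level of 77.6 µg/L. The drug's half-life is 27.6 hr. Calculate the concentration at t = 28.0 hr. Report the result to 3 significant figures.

k = ln 2 / 27.6 = 0.02511 hr⁻¹
C(t) = C₀ e^(−kt) = 77.6 × e^(−0.02511 × 28.0) = 77.6 × e^(−0.7032) = 77.6 × 0.4950 ≈ 38.4 µg/L

38.4 µg/L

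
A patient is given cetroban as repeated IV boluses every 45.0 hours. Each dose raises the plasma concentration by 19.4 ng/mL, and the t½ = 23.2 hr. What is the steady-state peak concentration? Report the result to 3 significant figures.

k = ln 2 / 23.2 = 0.02988 hr⁻¹
Fraction remaining after one interval: e^(−kτ) = e^(−0.02988 × 45.0) = 0.2607
R = 1 / (1 − 0.2607) = 1.353
Css,max = 19.4 × 1.353 ≈ 26.2 ng/mL

26.2 ng/mL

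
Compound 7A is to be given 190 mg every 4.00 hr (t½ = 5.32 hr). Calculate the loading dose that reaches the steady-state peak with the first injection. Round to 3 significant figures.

k = ln 2 / 5.32 = 0.1303 hr⁻¹
Accumulation ratio R = 1 / (1 − e^(−kτ)) = 1 / (1 − e^(−0.1303×4.00)) = 1 / (1 − 0.5938) = 2.462
Loading dose = maintenance dose × R = 190 × 2.462 ≈ 468 mg

468 mg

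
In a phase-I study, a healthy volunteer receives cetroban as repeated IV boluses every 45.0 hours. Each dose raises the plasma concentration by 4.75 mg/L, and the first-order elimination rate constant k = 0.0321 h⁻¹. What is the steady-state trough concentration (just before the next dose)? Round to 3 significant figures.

1.47 mg/L

Fraction remaining after one interval: e^(−kτ) = e^(−0.03210 × 45.0) = 0.2359
R = 1 / (1 − 0.2359) = 1.309
Css,max = 4.75 × 1.309 = 6.216 mg/L
Css,min = Css,max × e^(−kτ) = 6.216 × 0.2359 ≈ 1.47 mg/L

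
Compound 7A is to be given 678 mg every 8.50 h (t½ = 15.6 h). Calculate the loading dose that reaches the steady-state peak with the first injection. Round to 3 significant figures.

2160 mg

k = ln 2 / 15.6 = 0.04443 h⁻¹
Accumulation ratio R = 1 / (1 − e^(−kτ)) = 1 / (1 − e^(−0.04443×8.50)) = 1 / (1 − 0.6855) = 3.179
Loading dose = maintenance dose × R = 678 × 3.179 ≈ 2160 mg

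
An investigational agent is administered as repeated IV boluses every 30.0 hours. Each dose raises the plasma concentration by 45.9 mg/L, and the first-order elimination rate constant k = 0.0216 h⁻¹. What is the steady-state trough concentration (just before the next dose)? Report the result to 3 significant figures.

50.3 mg/L

Fraction remaining after one interval: e^(−kτ) = e^(−0.02160 × 30.0) = 0.5231
R = 1 / (1 − 0.5231) = 2.097
Css,max = 45.9 × 2.097 = 96.24 mg/L
Css,min = Css,max × e^(−kτ) = 96.24 × 0.5231 ≈ 50.3 mg/L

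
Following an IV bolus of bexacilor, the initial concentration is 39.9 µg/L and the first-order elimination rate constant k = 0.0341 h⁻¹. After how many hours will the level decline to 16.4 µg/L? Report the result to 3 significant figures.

C(t) = C₀ e^(−kt)  ⇒  t = ln(C₀/C) / k
t = ln(39.9/16.4) / 0.03410 = 0.8891 / 0.03410 ≈ 26.1 hours

26.1 hours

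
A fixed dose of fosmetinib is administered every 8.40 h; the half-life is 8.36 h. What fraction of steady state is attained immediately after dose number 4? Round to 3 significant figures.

k = ln 2 / 8.36 = 0.08291 h⁻¹
f_n = 1 − e^(−nkτ) = 1 − e^(−4 × 0.08291 × 8.40) = 1 − e^(−2.786) = 1 − 0.06168 ≈ 0.938

0.938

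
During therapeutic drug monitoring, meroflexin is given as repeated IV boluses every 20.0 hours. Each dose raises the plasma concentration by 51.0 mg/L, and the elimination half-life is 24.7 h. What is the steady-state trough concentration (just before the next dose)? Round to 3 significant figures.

67.7 mg/L

k = ln 2 / 24.7 = 0.02806 h⁻¹
Fraction remaining after one interval: e^(−kτ) = e^(−0.02806 × 20.0) = 0.5705
R = 1 / (1 − 0.5705) = 2.328
Css,max = 51.0 × 2.328 = 118.7 mg/L
Css,min = Css,max × e^(−kτ) = 118.7 × 0.5705 ≈ 67.7 mg/L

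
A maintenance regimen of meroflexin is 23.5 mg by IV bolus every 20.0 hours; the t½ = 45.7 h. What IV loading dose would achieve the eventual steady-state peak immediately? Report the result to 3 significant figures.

k = ln 2 / 45.7 = 0.01517 h⁻¹
Accumulation ratio R = 1 / (1 − e^(−kτ)) = 1 / (1 − e^(−0.01517×20.0)) = 1 / (1 − 0.7383) = 3.822
Loading dose = maintenance dose × R = 23.5 × 3.822 ≈ 89.8 mg

89.8 mg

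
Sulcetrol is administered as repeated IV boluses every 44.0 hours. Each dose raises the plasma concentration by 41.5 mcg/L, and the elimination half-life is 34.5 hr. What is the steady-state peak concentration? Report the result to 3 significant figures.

70.7 mcg/L

k = ln 2 / 34.5 = 0.02009 hr⁻¹
Fraction remaining after one interval: e^(−kτ) = e^(−0.02009 × 44.0) = 0.4131
R = 1 / (1 − 0.4131) = 1.704
Css,max = 41.5 × 1.704 ≈ 70.7 mcg/L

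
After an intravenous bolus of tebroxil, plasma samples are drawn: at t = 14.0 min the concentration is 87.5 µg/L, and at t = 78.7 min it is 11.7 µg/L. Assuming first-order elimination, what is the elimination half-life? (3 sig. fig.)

k = ln(C₁/C₂) / (t₂ − t₁) = ln(87.5/11.7) / (78.7 − 14.0)
  = 2.012 / 64.70 = 0.03110 min⁻¹
t½ = ln 2 / k = ln 2 / 0.03110 ≈ 22.3 minutes

22.3 minutes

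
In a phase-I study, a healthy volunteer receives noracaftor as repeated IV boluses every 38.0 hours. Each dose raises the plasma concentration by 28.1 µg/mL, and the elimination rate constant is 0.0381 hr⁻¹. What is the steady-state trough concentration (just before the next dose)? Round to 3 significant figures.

Fraction remaining after one interval: e^(−kτ) = e^(−0.03810 × 38.0) = 0.2351
R = 1 / (1 − 0.2351) = 1.307
Css,max = 28.1 × 1.307 = 36.74 µg/mL
Css,min = Css,max × e^(−kτ) = 36.74 × 0.2351 ≈ 8.64 µg/mL

8.64 µg/mL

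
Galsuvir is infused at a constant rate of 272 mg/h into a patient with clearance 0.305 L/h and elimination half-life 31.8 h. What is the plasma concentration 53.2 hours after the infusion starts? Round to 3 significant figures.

612 mg/L

Css = rate / CL = 272 / 0.305 = 891.8 mg/L
k = ln 2 / 31.8 = 0.02180 h⁻¹
C(t) = Css (1 − e^(−kt)) = 891.8 × (1 − e^(−1.160)) = 891.8 × 0.6864 ≈ 612 mg/L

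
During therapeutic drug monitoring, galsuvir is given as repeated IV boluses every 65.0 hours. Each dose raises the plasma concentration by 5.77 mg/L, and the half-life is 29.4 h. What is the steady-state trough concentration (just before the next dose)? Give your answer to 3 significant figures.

k = ln 2 / 29.4 = 0.02358 h⁻¹
Fraction remaining after one interval: e^(−kτ) = e^(−0.02358 × 65.0) = 0.2160
R = 1 / (1 − 0.2160) = 1.276
Css,max = 5.77 × 1.276 = 7.360 mg/L
Css,min = Css,max × e^(−kτ) = 7.360 × 0.2160 ≈ 1.59 mg/L

1.59 mg/L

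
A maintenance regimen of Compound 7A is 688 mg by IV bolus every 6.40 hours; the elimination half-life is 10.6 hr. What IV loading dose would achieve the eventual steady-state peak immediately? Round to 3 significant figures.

k = ln 2 / 10.6 = 0.06539 hr⁻¹
Accumulation ratio R = 1 / (1 − e^(−kτ)) = 1 / (1 − e^(−0.06539×6.40)) = 1 / (1 − 0.6580) = 2.924
Loading dose = maintenance dose × R = 688 × 2.924 ≈ 2010 mg

2010 mg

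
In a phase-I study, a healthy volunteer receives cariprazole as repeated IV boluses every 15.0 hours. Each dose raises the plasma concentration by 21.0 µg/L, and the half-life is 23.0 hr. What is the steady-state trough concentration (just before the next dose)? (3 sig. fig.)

k = ln 2 / 23.0 = 0.03014 hr⁻¹
Fraction remaining after one interval: e^(−kτ) = e^(−0.03014 × 15.0) = 0.6363
R = 1 / (1 − 0.6363) = 2.750
Css,max = 21.0 × 2.750 = 57.74 µg/L
Css,min = Css,max × e^(−kτ) = 57.74 × 0.6363 ≈ 36.7 µg/L

36.7 µg/L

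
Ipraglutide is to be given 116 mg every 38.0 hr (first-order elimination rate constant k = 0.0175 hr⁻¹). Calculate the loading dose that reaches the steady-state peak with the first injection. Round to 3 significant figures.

239 mg

Accumulation ratio R = 1 / (1 − e^(−kτ)) = 1 / (1 − e^(−0.01750×38.0)) = 1 / (1 − 0.5143) = 2.059
Loading dose = maintenance dose × R = 116 × 2.059 ≈ 239 mg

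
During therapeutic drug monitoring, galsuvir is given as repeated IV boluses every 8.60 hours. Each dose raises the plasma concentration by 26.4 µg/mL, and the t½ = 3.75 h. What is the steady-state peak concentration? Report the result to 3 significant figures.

33.2 µg/mL

k = ln 2 / 3.75 = 0.1848 h⁻¹
Fraction remaining after one interval: e^(−kτ) = e^(−0.1848 × 8.60) = 0.2040
R = 1 / (1 − 0.2040) = 1.256
Css,max = 26.4 × 1.256 ≈ 33.2 µg/mL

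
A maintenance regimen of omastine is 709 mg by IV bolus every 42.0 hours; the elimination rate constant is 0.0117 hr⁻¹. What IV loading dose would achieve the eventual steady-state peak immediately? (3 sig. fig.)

1830 mg

Accumulation ratio R = 1 / (1 − e^(−kτ)) = 1 / (1 − e^(−0.01170×42.0)) = 1 / (1 − 0.6118) = 2.576
Loading dose = maintenance dose × R = 709 × 2.576 ≈ 1830 mg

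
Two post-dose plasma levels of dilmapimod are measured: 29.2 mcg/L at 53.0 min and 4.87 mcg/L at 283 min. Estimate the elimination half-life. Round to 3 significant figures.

k = ln(C₁/C₂) / (t₂ − t₁) = ln(29.2/4.87) / (283 − 53.0)
  = 1.791 / 230.0 = 0.007787 min⁻¹
t½ = ln 2 / k = ln 2 / 0.007787 ≈ 89.0 minutes

89.0 minutes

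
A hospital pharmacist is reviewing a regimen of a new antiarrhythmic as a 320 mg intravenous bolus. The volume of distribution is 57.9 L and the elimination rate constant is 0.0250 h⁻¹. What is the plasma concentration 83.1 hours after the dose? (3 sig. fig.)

C₀ = dose / V = 320 / 57.9 = 5.527 mg/L
C(t) = C₀ e^(−kt) = 5.527 × e^(−0.02500 × 83.1) = 5.527 × e^(−2.078) = 5.527 × 0.1252 ≈ 0.692 mg/L

0.692 mg/L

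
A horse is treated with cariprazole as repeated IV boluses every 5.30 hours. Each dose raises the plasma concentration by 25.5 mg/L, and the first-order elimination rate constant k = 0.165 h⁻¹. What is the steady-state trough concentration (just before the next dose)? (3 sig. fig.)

18.2 mg/L

Fraction remaining after one interval: e^(−kτ) = e^(−0.1650 × 5.30) = 0.4171
R = 1 / (1 − 0.4171) = 1.715
Css,max = 25.5 × 1.715 = 43.74 mg/L
Css,min = Css,max × e^(−kτ) = 43.74 × 0.4171 ≈ 18.2 mg/L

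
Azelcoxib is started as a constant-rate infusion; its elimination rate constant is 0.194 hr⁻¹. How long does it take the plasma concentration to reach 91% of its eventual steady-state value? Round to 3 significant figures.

12.4 hours

f = 1 − e^(−kt)  ⇒  t = −ln(1 − f) / k
t = −ln(1 − 0.91) / 0.1940 = 2.408 / 0.1940 ≈ 12.4 hours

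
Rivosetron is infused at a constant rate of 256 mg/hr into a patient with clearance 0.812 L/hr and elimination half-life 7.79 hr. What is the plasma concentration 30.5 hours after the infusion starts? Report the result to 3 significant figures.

294 mg/L

Css = rate / CL = 256 / 0.812 = 315.3 mg/L
k = ln 2 / 7.79 = 0.08898 hr⁻¹
C(t) = Css (1 − e^(−kt)) = 315.3 × (1 − e^(−2.714)) = 315.3 × 0.9337 ≈ 294 mg/L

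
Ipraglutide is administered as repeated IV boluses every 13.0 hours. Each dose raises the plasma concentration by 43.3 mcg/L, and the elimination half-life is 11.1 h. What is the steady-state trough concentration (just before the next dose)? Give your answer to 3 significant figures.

34.6 mcg/L

k = ln 2 / 11.1 = 0.06245 h⁻¹
Fraction remaining after one interval: e^(−kτ) = e^(−0.06245 × 13.0) = 0.4441
R = 1 / (1 − 0.4441) = 1.799
Css,max = 43.3 × 1.799 = 77.89 mcg/L
Css,min = Css,max × e^(−kτ) = 77.89 × 0.4441 ≈ 34.6 mcg/L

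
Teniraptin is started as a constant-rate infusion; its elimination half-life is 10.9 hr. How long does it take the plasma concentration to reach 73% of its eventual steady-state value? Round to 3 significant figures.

20.6 hours

k = ln 2 / 10.9 = 0.06359 hr⁻¹
f = 1 − e^(−kt)  ⇒  t = −ln(1 − f) / k
t = −ln(1 − 0.73) / 0.06359 = 1.309 / 0.06359 ≈ 20.6 hours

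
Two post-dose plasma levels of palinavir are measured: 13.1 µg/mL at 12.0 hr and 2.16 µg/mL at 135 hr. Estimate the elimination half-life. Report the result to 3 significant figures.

k = ln(C₁/C₂) / (t₂ − t₁) = ln(13.1/2.16) / (135 − 12.0)
  = 1.803 / 123.0 = 0.01465 hr⁻¹
t½ = ln 2 / k = ln 2 / 0.01465 ≈ 47.3 hours

47.3 hours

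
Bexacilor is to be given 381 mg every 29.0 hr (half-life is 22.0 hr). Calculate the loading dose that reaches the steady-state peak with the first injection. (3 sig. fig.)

636 mg

k = ln 2 / 22.0 = 0.03151 hr⁻¹
Accumulation ratio R = 1 / (1 − e^(−kτ)) = 1 / (1 − e^(−0.03151×29.0)) = 1 / (1 − 0.4010) = 1.670
Loading dose = maintenance dose × R = 381 × 1.670 ≈ 636 mg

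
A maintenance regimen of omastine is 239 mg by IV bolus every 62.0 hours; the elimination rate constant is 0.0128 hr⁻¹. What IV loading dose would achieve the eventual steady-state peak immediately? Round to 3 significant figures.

Accumulation ratio R = 1 / (1 − e^(−kτ)) = 1 / (1 − e^(−0.01280×62.0)) = 1 / (1 − 0.4522) = 1.826
Loading dose = maintenance dose × R = 239 × 1.826 ≈ 436 mg

436 mg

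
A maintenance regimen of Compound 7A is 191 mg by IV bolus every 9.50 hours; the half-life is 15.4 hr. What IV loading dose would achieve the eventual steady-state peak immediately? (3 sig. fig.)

k = ln 2 / 15.4 = 0.04501 hr⁻¹
Accumulation ratio R = 1 / (1 − e^(−kτ)) = 1 / (1 − e^(−0.04501×9.50)) = 1 / (1 − 0.6521) = 2.874
Loading dose = maintenance dose × R = 191 × 2.874 ≈ 549 mg

549 mg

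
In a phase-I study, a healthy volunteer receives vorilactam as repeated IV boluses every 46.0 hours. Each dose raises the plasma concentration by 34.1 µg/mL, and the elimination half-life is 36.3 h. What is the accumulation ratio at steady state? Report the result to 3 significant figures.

1.71

k = ln 2 / 36.3 = 0.01909 h⁻¹
Fraction remaining after one interval: e^(−kτ) = e^(−0.01909 × 46.0) = 0.4155
R = 1 / (1 − 0.4155) = 1 / 0.5845 ≈ 1.71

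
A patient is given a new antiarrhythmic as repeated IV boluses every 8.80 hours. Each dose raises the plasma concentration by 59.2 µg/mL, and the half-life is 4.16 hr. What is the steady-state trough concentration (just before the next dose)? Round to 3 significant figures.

17.8 µg/mL

k = ln 2 / 4.16 = 0.1666 hr⁻¹
Fraction remaining after one interval: e^(−kτ) = e^(−0.1666 × 8.80) = 0.2308
R = 1 / (1 − 0.2308) = 1.300
Css,max = 59.2 × 1.300 = 76.96 µg/mL
Css,min = Css,max × e^(−kτ) = 76.96 × 0.2308 ≈ 17.8 µg/mL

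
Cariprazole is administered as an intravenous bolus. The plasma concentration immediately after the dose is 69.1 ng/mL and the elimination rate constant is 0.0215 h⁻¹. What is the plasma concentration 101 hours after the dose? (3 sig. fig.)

C(t) = C₀ e^(−kt) = 69.1 × e^(−0.02150 × 101) = 69.1 × e^(−2.171) = 69.1 × 0.1140 ≈ 7.88 ng/mL

7.88 ng/mL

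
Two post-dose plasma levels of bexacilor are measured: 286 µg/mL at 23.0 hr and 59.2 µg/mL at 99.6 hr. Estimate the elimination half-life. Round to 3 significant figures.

33.7 hours

k = ln(C₁/C₂) / (t₂ − t₁) = ln(286/59.2) / (99.6 − 23.0)
  = 1.575 / 76.60 = 0.02056 hr⁻¹
t½ = ln 2 / k = ln 2 / 0.02056 ≈ 33.7 hours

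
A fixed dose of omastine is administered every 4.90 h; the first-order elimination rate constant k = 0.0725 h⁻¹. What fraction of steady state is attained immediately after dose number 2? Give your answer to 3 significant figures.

0.509

f_n = 1 − e^(−nkτ) = 1 − e^(−2 × 0.07250 × 4.90) = 1 − e^(−0.7105) = 1 − 0.4914 ≈ 0.509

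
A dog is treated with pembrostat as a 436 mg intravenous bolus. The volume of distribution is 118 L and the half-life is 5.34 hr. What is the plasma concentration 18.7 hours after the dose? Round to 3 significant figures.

0.326 µg/mL

C₀ = dose / V = 436 / 118 = 3.695 µg/mL
k = ln 2 / 5.34 = 0.1298 hr⁻¹
C(t) = C₀ e^(−kt) = 3.695 × e^(−0.1298 × 18.7) = 3.695 × e^(−2.427) = 3.695 × 0.08827 ≈ 0.326 µg/mL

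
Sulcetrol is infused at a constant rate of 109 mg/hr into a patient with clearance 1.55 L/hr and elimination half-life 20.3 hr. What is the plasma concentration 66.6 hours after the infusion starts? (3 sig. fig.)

Css = rate / CL = 109 / 1.55 = 70.32 mg/L
k = ln 2 / 20.3 = 0.03415 hr⁻¹
C(t) = Css (1 − e^(−kt)) = 70.32 × (1 − e^(−2.274)) = 70.32 × 0.8971 ≈ 63.1 mg/L

63.1 mg/L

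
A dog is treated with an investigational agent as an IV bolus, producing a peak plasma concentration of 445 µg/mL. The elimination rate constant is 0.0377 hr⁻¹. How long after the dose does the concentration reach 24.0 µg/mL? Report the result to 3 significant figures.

77.5 hours

C(t) = C₀ e^(−kt)  ⇒  t = ln(C₀/C) / k
t = ln(445/24.0) / 0.03770 = 2.920 / 0.03770 ≈ 77.5 hours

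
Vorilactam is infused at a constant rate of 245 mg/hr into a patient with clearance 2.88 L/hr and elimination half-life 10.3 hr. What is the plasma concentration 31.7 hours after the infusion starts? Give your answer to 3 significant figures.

Css = rate / CL = 245 / 2.88 = 85.07 µg/mL
k = ln 2 / 10.3 = 0.06730 hr⁻¹
C(t) = Css (1 − e^(−kt)) = 85.07 × (1 − e^(−2.133)) = 85.07 × 0.8816 ≈ 75.0 µg/mL

75.0 µg/mL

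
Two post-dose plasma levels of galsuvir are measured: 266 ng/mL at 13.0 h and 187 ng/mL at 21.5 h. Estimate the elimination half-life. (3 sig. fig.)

16.7 hours

k = ln(C₁/C₂) / (t₂ − t₁) = ln(266/187) / (21.5 − 13.0)
  = 0.3524 / 8.500 = 0.04146 h⁻¹
t½ = ln 2 / k = ln 2 / 0.04146 ≈ 16.7 hours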